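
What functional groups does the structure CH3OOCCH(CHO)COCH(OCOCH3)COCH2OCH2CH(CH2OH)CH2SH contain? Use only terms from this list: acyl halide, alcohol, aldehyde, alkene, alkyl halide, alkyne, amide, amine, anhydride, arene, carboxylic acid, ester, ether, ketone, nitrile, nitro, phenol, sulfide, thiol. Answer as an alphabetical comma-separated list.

Working along the chain:
  CH3OOC: CH3O–C(=O)–: carbonyl C bonded to C and to –OCH3 → ester (not ketone + ether).
  CH(CHO): pendant –CHO: carbonyl C bonded to C and H → aldehyde.
  CO: –C(=O)– with carbon on both sides → ketone.
  CH(OCOCH3): pendant –OC(=O)CH3: an acyloxy group → ester.
  CO: –C(=O)– with carbon on both sides → ketone.
  CH2OCH2: C–O–C with sp³ carbons on both sides and no adjacent C=O → ether.
  CH(CH2OH): pendant –CH2OH on an sp³ backbone C → alcohol.
  CH2SH: –SH on an sp³ carbon → thiol.

alcohol, aldehyde, ester, ether, ketone, thiol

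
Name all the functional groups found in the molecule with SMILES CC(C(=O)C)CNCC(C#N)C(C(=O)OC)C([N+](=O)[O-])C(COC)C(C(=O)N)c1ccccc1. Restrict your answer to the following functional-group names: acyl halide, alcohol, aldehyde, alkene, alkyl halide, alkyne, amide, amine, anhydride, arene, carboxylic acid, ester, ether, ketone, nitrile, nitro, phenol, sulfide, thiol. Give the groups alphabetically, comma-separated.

amide, amine, arene, ester, ether, ketone, nitrile, nitro

Taking each segment in turn:
  CH(COCH3): pendant –COCH3: carbonyl C bonded to two carbons → ketone.
  CH2NHCH2: C–N–C with sp³ carbons and no adjacent C=O → amine (secondary).
  CH(CN): pendant –C≡N: nitrile.
  CH(COOCH3): pendant –COOCH3: carbonyl C bonded to C and –OCH3 → ester.
  CH(NO2): –NO2 on an sp³ carbon → nitro (the N=O is not a carbonyl).
  CH(CH2OCH3): pendant –CH2OCH3: C–O–C linkage → ether.
  CH(CONH2): pendant –CONH2: carbonyl C bonded to C and N → amide.
  C6H5: –C6H5 phenyl ring → arene.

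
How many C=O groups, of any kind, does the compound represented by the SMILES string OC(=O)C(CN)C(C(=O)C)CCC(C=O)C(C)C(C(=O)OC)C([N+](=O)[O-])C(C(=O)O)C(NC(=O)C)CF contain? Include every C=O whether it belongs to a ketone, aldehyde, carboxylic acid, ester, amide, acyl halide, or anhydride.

6

HOOC: carboxylic acid, 1 C=O (running total 1).
CH(COCH3): ketone, 1 C=O (running total 2).
CH(CHO): aldehyde, 1 C=O (running total 3).
CH(COOCH3): ester, 1 C=O (running total 4).
CH(COOH): carboxylic acid, 1 C=O (running total 5).
CH(NHCOCH3): amide, 1 C=O (running total 6).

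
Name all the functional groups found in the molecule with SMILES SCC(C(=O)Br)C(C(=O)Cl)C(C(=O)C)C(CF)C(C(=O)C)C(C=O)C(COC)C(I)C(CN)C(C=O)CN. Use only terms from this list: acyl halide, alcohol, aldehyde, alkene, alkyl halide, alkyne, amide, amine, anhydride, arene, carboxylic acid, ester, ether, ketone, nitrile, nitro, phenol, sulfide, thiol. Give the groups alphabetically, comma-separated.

acyl halide, aldehyde, alkyl halide, amine, ether, ketone, thiol

–SH on an sp³ carbon → thiol.
pendant –C(=O)X: carbonyl C bonded to C and halogen → acyl halide.
pendant –C(=O)X: carbonyl C bonded to C and halogen → acyl halide.
pendant –COCH3: carbonyl C bonded to two carbons → ketone.
pendant –CH2X: halogen on sp³ carbon → alkyl halide.
pendant –COCH3: carbonyl C bonded to two carbons → ketone.
pendant –CHO: carbonyl C bonded to C and H → aldehyde.
pendant –CH2OCH3: C–O–C linkage → ether.
halogen on an sp³ carbon → alkyl halide.
pendant –CH2NH2: N on sp³ C, no adjacent C=O → amine.
pendant –CHO: carbonyl C bonded to C and H → aldehyde.
–NH2 on an sp³ carbon with no adjacent C=O → amine.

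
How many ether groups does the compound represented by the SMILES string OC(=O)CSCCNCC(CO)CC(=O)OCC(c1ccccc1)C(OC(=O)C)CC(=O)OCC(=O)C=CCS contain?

–COOH: carbonyl C bonded to –OH and C → carboxylic acid (the –OH is not a separate alcohol).
C–S–C linkage → sulfide (thioether).
C–N–C with sp³ carbons and no adjacent C=O → amine (secondary).
pendant –CH2OH on an sp³ backbone C → alcohol.
–C(=O)–O–C with C on the carbonyl side → ester.
pendant –C6H5: benzene ring → arene.
pendant –OC(=O)CH3: an acyloxy group → ester.
–C(=O)–O–C with C on the carbonyl side → ester.
–C(=O)– with carbon on both sides → ketone.
C=C double bond → alkene.
–SH on an sp³ carbon → thiol.
No segment is a ether: CH2SCH2 is sulfide, not ether; CH(CH2OH) is alcohol, not ether; CH2COOCH2 is ester, not ether. → 0.

0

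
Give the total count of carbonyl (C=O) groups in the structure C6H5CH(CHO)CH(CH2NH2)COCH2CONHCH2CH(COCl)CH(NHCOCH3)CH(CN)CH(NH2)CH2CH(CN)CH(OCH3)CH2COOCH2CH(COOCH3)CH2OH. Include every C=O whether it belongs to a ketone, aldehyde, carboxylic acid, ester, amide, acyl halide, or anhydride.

CH(CHO): aldehyde, 1 C=O (running total 1).
CO: ketone, 1 C=O (running total 2).
CH2CONHCH2: amide, 1 C=O (running total 3).
CH(COCl): acyl halide, 1 C=O (running total 4).
CH(NHCOCH3): amide, 1 C=O (running total 5).
CH2COOCH2: ester, 1 C=O (running total 6).
CH(COOCH3): ester, 1 C=O (running total 7).

7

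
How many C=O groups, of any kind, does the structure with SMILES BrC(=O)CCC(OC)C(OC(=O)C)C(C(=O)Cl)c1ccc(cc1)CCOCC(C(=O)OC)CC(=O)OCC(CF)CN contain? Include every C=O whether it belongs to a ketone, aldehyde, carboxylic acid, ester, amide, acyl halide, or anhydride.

5

BrCO: acyl halide, 1 C=O (running total 1).
CH(OCOCH3): ester, 1 C=O (running total 2).
CH(COCl): acyl halide, 1 C=O (running total 3).
CH(COOCH3): ester, 1 C=O (running total 4).
CH2COOCH2: ester, 1 C=O (running total 5).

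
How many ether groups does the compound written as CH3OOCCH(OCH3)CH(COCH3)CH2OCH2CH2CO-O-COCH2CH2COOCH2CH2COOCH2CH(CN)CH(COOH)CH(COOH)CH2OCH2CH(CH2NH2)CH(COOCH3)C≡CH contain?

Reading the structure from left to right:
  CH3OOC: CH3O–C(=O)–: carbonyl C bonded to C and to –OCH3 → ester (not ketone + ether).
  CH(OCH3): pendant –OCH3: C–O–C with sp³ C, no adjacent C=O → ether.
  CH(COCH3): pendant –COCH3: carbonyl C bonded to two carbons → ketone.
  CH2OCH2: C–O–C with sp³ carbons on both sides and no adjacent C=O → ether.
  CH2CO-O-COCH2: two acyl groups sharing one oxygen, –C(=O)–O–C(=O)– → anhydride.
  CH2COOCH2: –C(=O)–O–C with C on the carbonyl side → ester.
  CH2COOCH2: –C(=O)–O–C with C on the carbonyl side → ester.
  CH(CN): pendant –C≡N: nitrile.
  CH(COOH): pendant –COOH: carbonyl C bonded to C and –OH → carboxylic acid.
  CH(COOH): pendant –COOH: carbonyl C bonded to C and –OH → carboxylic acid.
  CH2OCH2: C–O–C with sp³ carbons on both sides and no adjacent C=O → ether.
  CH(CH2NH2): pendant –CH2NH2: N on sp³ C, no adjacent C=O → amine.
  CH(COOCH3): pendant –COOCH3: carbonyl C bonded to C and –OCH3 → ester.
  C≡CH: C≡C triple bond → alkyne.
Ether appears at: CH(OCH3), CH2OCH2, CH2OCH2 → 3.

3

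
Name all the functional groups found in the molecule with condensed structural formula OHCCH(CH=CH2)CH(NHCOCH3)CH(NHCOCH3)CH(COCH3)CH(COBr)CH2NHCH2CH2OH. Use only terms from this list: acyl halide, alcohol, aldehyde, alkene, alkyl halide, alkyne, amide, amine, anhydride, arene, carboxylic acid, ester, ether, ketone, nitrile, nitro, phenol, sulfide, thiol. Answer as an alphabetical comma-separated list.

Reading the structure from left to right:
  OHC: terminal –CHO: carbonyl C bonded to H and C → aldehyde.
  CH(CH=CH2): pendant –CH=CH2: C=C double bond → alkene.
  CH(NHCOCH3): pendant –NHC(=O)CH3: N bonded to a carbonyl → amide (not amine).
  CH(NHCOCH3): pendant –NHC(=O)CH3: N bonded to a carbonyl → amide (not amine).
  CH(COCH3): pendant –COCH3: carbonyl C bonded to two carbons → ketone.
  CH(COBr): pendant –C(=O)X: carbonyl C bonded to C and halogen → acyl halide.
  CH2NHCH2: C–N–C with sp³ carbons and no adjacent C=O → amine (secondary).
  CH2OH: –OH on an sp³ carbon → alcohol.

acyl halide, alcohol, aldehyde, alkene, amide, amine, ketone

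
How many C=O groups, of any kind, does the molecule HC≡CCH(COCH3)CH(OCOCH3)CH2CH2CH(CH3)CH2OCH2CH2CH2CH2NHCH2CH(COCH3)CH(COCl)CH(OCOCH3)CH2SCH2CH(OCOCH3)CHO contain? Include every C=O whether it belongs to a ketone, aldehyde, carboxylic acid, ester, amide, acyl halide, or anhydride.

7

CH(COCH3): ketone, 1 C=O (running total 1).
CH(OCOCH3): ester, 1 C=O (running total 2).
CH(COCH3): ketone, 1 C=O (running total 3).
CH(COCl): acyl halide, 1 C=O (running total 4).
CH(OCOCH3): ester, 1 C=O (running total 5).
CH(OCOCH3): ester, 1 C=O (running total 6).
CHO: aldehyde, 1 C=O (running total 7).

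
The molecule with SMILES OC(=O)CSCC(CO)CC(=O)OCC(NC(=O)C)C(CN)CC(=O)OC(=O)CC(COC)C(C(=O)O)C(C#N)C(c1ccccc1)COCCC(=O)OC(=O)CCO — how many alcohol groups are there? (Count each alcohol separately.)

2

Reading the structure from left to right:
  HOOC: –COOH: carbonyl C bonded to –OH and C → carboxylic acid (the –OH is not a separate alcohol).
  CH2SCH2: C–S–C linkage → sulfide (thioether).
  CH(CH2OH): pendant –CH2OH on an sp³ backbone C → alcohol.
  CH2COOCH2: –C(=O)–O–C with C on the carbonyl side → ester.
  CH(NHCOCH3): pendant –NHC(=O)CH3: N bonded to a carbonyl → amide (not amine).
  CH(CH2NH2): pendant –CH2NH2: N on sp³ C, no adjacent C=O → amine.
  CH2CO-O-COCH2: two acyl groups sharing one oxygen, –C(=O)–O–C(=O)– → anhydride.
  CH(CH2OCH3): pendant –CH2OCH3: C–O–C linkage → ether.
  CH(COOH): pendant –COOH: carbonyl C bonded to C and –OH → carboxylic acid.
  CH(CN): pendant –C≡N: nitrile.
  CH(C6H5): pendant –C6H5: benzene ring → arene.
  CH2OCH2: C–O–C with sp³ carbons on both sides and no adjacent C=O → ether.
  CH2CO-O-COCH2: two acyl groups sharing one oxygen, –C(=O)–O–C(=O)– → anhydride.
  CH2OH: –OH on an sp³ carbon → alcohol.
Alcohol appears at: CH(CH2OH), CH2OH → 2.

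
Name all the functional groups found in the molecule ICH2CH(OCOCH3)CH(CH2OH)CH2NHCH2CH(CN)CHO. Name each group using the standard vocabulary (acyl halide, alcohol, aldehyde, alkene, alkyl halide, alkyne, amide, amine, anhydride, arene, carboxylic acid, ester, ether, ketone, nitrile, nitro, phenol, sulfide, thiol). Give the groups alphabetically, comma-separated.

halogen on an sp³ carbon → alkyl halide.
pendant –OC(=O)CH3: an acyloxy group → ester.
pendant –CH2OH on an sp³ backbone C → alcohol.
C–N–C with sp³ carbons and no adjacent C=O → amine (secondary).
pendant –C≡N: nitrile.
terminal –CHO: carbonyl C bonded to H and C → aldehyde.

alcohol, aldehyde, alkyl halide, amine, ester, nitrile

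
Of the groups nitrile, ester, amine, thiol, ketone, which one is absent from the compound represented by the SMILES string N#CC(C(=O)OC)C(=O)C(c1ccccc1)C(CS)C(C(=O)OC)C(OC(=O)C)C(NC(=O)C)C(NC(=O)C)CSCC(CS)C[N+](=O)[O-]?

ketone: present (CO — –C(=O)– with carbon on both sides → ketone).
thiol: present (CH(CH2SH) — pendant –CH2SH → thiol).
nitrile: present (N≡C — N≡C–: carbon triple-bonded to nitrogen → nitrile).
ester: present (CH(COOCH3) — pendant –COOCH3: carbonyl C bonded to C and –OCH3 → ester).
amine: absent. In CH(NHCOCH3), the nitrogen is bonded directly to a carbonyl carbon, making it part of an amide, not a free amine.

amine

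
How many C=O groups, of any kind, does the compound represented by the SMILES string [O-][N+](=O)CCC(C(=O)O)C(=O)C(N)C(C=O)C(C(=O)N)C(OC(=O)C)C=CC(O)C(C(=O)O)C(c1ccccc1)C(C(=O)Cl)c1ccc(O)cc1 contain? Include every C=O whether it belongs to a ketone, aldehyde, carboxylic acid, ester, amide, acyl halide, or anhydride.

CH(COOH): carboxylic acid, 1 C=O (running total 1).
CO: ketone, 1 C=O (running total 2).
CH(CHO): aldehyde, 1 C=O (running total 3).
CH(CONH2): amide, 1 C=O (running total 4).
CH(OCOCH3): ester, 1 C=O (running total 5).
CH(COOH): carboxylic acid, 1 C=O (running total 6).
CH(COCl): acyl halide, 1 C=O (running total 7).

7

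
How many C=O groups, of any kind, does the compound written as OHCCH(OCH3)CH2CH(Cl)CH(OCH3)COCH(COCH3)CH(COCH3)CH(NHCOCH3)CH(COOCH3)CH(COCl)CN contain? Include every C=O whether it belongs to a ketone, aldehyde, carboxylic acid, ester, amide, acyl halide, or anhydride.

7

OHC: aldehyde, 1 C=O (running total 1).
CO: ketone, 1 C=O (running total 2).
CH(COCH3): ketone, 1 C=O (running total 3).
CH(COCH3): ketone, 1 C=O (running total 4).
CH(NHCOCH3): amide, 1 C=O (running total 5).
CH(COOCH3): ester, 1 C=O (running total 6).
CH(COCl): acyl halide, 1 C=O (running total 7).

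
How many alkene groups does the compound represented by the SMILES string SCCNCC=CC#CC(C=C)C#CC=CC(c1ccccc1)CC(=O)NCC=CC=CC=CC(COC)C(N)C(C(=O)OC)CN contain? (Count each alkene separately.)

6

–SH on an sp³ carbon → thiol.
C–N–C with sp³ carbons and no adjacent C=O → amine (secondary).
C=C double bond → alkene.
C≡C triple bond → alkyne.
pendant –CH=CH2: C=C double bond → alkene.
C≡C triple bond → alkyne.
C=C double bond → alkene.
pendant –C6H5: benzene ring → arene.
–C(=O)–N– linkage → amide (the N is not an amine).
C=C double bond → alkene.
C=C double bond → alkene.
C=C double bond → alkene.
pendant –CH2OCH3: C–O–C linkage → ether.
–NH2 on an sp³ carbon with no adjacent C=O → amine.
pendant –COOCH3: carbonyl C bonded to C and –OCH3 → ester.
–NH2 on an sp³ carbon with no adjacent C=O → amine.
Alkene appears at: CH=CH, CH(CH=CH2), CH=CH, CH=CH, CH=CH, CH=CH → 6.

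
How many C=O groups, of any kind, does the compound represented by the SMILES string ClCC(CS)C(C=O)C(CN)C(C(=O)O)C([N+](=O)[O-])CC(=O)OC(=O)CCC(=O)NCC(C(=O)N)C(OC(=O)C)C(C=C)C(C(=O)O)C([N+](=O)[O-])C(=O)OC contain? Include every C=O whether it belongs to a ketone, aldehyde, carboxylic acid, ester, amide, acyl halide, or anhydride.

9

CH(CHO): aldehyde, 1 C=O (running total 1).
CH(COOH): carboxylic acid, 1 C=O (running total 2).
CH2CO-O-COCH2: anhydride, 2 C=O (running total 4).
CH2CONHCH2: amide, 1 C=O (running total 5).
CH(CONH2): amide, 1 C=O (running total 6).
CH(OCOCH3): ester, 1 C=O (running total 7).
CH(COOH): carboxylic acid, 1 C=O (running total 8).
COOCH3: ester, 1 C=O (running total 9).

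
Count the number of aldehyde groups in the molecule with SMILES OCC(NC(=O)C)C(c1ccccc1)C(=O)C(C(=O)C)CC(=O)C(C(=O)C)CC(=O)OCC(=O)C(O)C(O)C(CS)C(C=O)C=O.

2

HO– on an sp³ carbon → alcohol.
pendant –NHC(=O)CH3: N bonded to a carbonyl → amide (not amine).
pendant –C6H5: benzene ring → arene.
–C(=O)– with carbon on both sides → ketone.
pendant –COCH3: carbonyl C bonded to two carbons → ketone.
–C(=O)– with carbon on both sides → ketone.
pendant –COCH3: carbonyl C bonded to two carbons → ketone.
–C(=O)–O–C with C on the carbonyl side → ester.
–C(=O)– with carbon on both sides → ketone.
–OH on an sp³ carbon → alcohol (secondary).
–OH on an sp³ carbon → alcohol (secondary).
pendant –CH2SH → thiol.
pendant –CHO: carbonyl C bonded to C and H → aldehyde.
terminal –CHO: carbonyl C bonded to H and C → aldehyde.
Aldehyde appears at: CH(CHO), CHO → 2.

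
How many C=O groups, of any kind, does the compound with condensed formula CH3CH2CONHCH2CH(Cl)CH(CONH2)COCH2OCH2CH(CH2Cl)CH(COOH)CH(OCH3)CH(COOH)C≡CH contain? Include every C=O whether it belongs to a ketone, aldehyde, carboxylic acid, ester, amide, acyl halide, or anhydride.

5

CH2CONHCH2: amide, 1 C=O (running total 1).
CH(CONH2): amide, 1 C=O (running total 2).
CO: ketone, 1 C=O (running total 3).
CH(COOH): carboxylic acid, 1 C=O (running total 4).
CH(COOH): carboxylic acid, 1 C=O (running total 5).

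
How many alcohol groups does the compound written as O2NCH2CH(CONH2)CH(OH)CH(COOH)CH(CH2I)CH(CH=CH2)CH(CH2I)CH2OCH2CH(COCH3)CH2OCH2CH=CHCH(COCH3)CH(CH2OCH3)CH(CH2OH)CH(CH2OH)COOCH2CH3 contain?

–NO2 on carbon → nitro group.
pendant –CONH2: carbonyl C bonded to C and N → amide.
–OH on an sp³ carbon → alcohol (secondary).
pendant –COOH: carbonyl C bonded to C and –OH → carboxylic acid.
pendant –CH2X: halogen on sp³ carbon → alkyl halide.
pendant –CH=CH2: C=C double bond → alkene.
pendant –CH2X: halogen on sp³ carbon → alkyl halide.
C–O–C with sp³ carbons on both sides and no adjacent C=O → ether.
pendant –COCH3: carbonyl C bonded to two carbons → ketone.
C–O–C with sp³ carbons on both sides and no adjacent C=O → ether.
C=C double bond → alkene.
pendant –COCH3: carbonyl C bonded to two carbons → ketone.
pendant –CH2OCH3: C–O–C linkage → ether.
pendant –CH2OH on an sp³ backbone C → alcohol.
pendant –CH2OH on an sp³ backbone C → alcohol.
–C(=O)OCH2CH3: carbonyl C bonded to C and to –OEt → ester.
Alcohol appears at: CH(OH), CH(CH2OH), CH(CH2OH) → 3.

3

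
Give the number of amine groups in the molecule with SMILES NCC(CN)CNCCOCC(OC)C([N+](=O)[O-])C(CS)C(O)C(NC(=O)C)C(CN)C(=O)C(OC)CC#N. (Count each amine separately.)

Working along the chain:
  H2NCH2: –NH2 on an sp³ carbon with no adjacent C=O → amine.
  CH(CH2NH2): pendant –CH2NH2: N on sp³ C, no adjacent C=O → amine.
  CH2NHCH2: C–N–C with sp³ carbons and no adjacent C=O → amine (secondary).
  CH2OCH2: C–O–C with sp³ carbons on both sides and no adjacent C=O → ether.
  CH(OCH3): pendant –OCH3: C–O–C with sp³ C, no adjacent C=O → ether.
  CH(NO2): –NO2 on an sp³ carbon → nitro (the N=O is not a carbonyl).
  CH(CH2SH): pendant –CH2SH → thiol.
  CH(OH): –OH on an sp³ carbon → alcohol (secondary).
  CH(NHCOCH3): pendant –NHC(=O)CH3: N bonded to a carbonyl → amide (not amine).
  CH(CH2NH2): pendant –CH2NH2: N on sp³ C, no adjacent C=O → amine.
  CO: –C(=O)– with carbon on both sides → ketone.
  CH(OCH3): pendant –OCH3: C–O–C with sp³ C, no adjacent C=O → ether.
  CN: –C≡N: carbon triple-bonded to nitrogen → nitrile.
Amine appears at: H2NCH2, CH(CH2NH2), CH2NHCH2, CH(CH2NH2) → 4.

4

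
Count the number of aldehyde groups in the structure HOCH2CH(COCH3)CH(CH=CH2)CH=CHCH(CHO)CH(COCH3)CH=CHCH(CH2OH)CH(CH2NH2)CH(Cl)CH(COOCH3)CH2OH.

1

Taking each segment in turn:
  HOCH2: HO– on an sp³ carbon → alcohol.
  CH(COCH3): pendant –COCH3: carbonyl C bonded to two carbons → ketone.
  CH(CH=CH2): pendant –CH=CH2: C=C double bond → alkene.
  CH=CH: C=C double bond → alkene.
  CH(CHO): pendant –CHO: carbonyl C bonded to C and H → aldehyde.
  CH(COCH3): pendant –COCH3: carbonyl C bonded to two carbons → ketone.
  CH=CH: C=C double bond → alkene.
  CH(CH2OH): pendant –CH2OH on an sp³ backbone C → alcohol.
  CH(CH2NH2): pendant –CH2NH2: N on sp³ C, no adjacent C=O → amine.
  CH(Cl): halogen on an sp³ carbon → alkyl halide.
  CH(COOCH3): pendant –COOCH3: carbonyl C bonded to C and –OCH3 → ester.
  CH2OH: –OH on an sp³ carbon → alcohol.
Aldehyde appears at: CH(CHO) → 1.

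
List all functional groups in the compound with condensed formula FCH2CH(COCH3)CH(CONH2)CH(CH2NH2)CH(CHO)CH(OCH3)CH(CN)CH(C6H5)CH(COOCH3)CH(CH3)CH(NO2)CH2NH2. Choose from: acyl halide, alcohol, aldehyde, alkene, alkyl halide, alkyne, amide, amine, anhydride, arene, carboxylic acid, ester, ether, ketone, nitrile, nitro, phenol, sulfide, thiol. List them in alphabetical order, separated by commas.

Taking each segment in turn:
  FCH2: halogen on an sp³ carbon → alkyl halide.
  CH(COCH3): pendant –COCH3: carbonyl C bonded to two carbons → ketone.
  CH(CONH2): pendant –CONH2: carbonyl C bonded to C and N → amide.
  CH(CH2NH2): pendant –CH2NH2: N on sp³ C, no adjacent C=O → amine.
  CH(CHO): pendant –CHO: carbonyl C bonded to C and H → aldehyde.
  CH(OCH3): pendant –OCH3: C–O–C with sp³ C, no adjacent C=O → ether.
  CH(CN): pendant –C≡N: nitrile.
  CH(C6H5): pendant –C6H5: benzene ring → arene.
  CH(COOCH3): pendant –COOCH3: carbonyl C bonded to C and –OCH3 → ester.
  CH(NO2): –NO2 on an sp³ carbon → nitro (the N=O is not a carbonyl).
  CH2NH2: –NH2 on an sp³ carbon with no adjacent C=O → amine.

aldehyde, alkyl halide, amide, amine, arene, ester, ether, ketone, nitrile, nitro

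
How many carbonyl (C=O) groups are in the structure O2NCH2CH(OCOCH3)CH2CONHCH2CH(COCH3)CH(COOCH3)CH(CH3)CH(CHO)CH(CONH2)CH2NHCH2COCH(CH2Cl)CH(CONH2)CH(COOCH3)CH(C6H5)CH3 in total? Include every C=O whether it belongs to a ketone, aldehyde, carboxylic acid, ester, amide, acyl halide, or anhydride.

CH(OCOCH3): ester, 1 C=O (running total 1).
CH2CONHCH2: amide, 1 C=O (running total 2).
CH(COCH3): ketone, 1 C=O (running total 3).
CH(COOCH3): ester, 1 C=O (running total 4).
CH(CHO): aldehyde, 1 C=O (running total 5).
CH(CONH2): amide, 1 C=O (running total 6).
CO: ketone, 1 C=O (running total 7).
CH(CONH2): amide, 1 C=O (running total 8).
CH(COOCH3): ester, 1 C=O (running total 9).

9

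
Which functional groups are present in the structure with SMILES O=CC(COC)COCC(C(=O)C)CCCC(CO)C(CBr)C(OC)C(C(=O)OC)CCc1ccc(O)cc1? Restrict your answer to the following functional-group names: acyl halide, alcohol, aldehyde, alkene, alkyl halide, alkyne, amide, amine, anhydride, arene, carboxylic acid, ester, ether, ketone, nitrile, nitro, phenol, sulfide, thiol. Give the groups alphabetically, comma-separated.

terminal –CHO: carbonyl C bonded to H and C → aldehyde.
pendant –CH2OCH3: C–O–C linkage → ether.
C–O–C with sp³ carbons on both sides and no adjacent C=O → ether.
pendant –COCH3: carbonyl C bonded to two carbons → ketone.
pendant –CH2OH on an sp³ backbone C → alcohol.
pendant –CH2X: halogen on sp³ carbon → alkyl halide.
pendant –OCH3: C–O–C with sp³ C, no adjacent C=O → ether.
pendant –COOCH3: carbonyl C bonded to C and –OCH3 → ester.
–OH attached directly to an aromatic ring → phenol (not alcohol); the ring itself is an arene.

alcohol, aldehyde, alkyl halide, arene, ester, ether, ketone, phenol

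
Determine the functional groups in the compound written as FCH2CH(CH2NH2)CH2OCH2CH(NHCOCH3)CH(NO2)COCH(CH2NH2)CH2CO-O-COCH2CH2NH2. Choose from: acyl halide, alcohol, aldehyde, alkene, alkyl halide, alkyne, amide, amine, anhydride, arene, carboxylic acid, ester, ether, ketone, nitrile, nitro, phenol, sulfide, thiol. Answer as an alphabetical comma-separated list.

alkyl halide, amide, amine, anhydride, ether, ketone, nitro

Taking each segment in turn:
  FCH2: halogen on an sp³ carbon → alkyl halide.
  CH(CH2NH2): pendant –CH2NH2: N on sp³ C, no adjacent C=O → amine.
  CH2OCH2: C–O–C with sp³ carbons on both sides and no adjacent C=O → ether.
  CH(NHCOCH3): pendant –NHC(=O)CH3: N bonded to a carbonyl → amide (not amine).
  CH(NO2): –NO2 on an sp³ carbon → nitro (the N=O is not a carbonyl).
  CO: –C(=O)– with carbon on both sides → ketone.
  CH(CH2NH2): pendant –CH2NH2: N on sp³ C, no adjacent C=O → amine.
  CH2CO-O-COCH2: two acyl groups sharing one oxygen, –C(=O)–O–C(=O)– → anhydride.
  CH2NH2: –NH2 on an sp³ carbon with no adjacent C=O → amine.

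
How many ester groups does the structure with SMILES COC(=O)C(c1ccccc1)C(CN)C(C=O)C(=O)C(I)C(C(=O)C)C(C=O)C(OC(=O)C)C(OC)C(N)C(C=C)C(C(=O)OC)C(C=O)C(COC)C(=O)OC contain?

CH3O–C(=O)–: carbonyl C bonded to C and to –OCH3 → ester (not ketone + ether).
pendant –C6H5: benzene ring → arene.
pendant –CH2NH2: N on sp³ C, no adjacent C=O → amine.
pendant –CHO: carbonyl C bonded to C and H → aldehyde.
–C(=O)– with carbon on both sides → ketone.
halogen on an sp³ carbon → alkyl halide.
pendant –COCH3: carbonyl C bonded to two carbons → ketone.
pendant –CHO: carbonyl C bonded to C and H → aldehyde.
pendant –OC(=O)CH3: an acyloxy group → ester.
pendant –OCH3: C–O–C with sp³ C, no adjacent C=O → ether.
–NH2 on an sp³ carbon with no adjacent C=O → amine.
pendant –CH=CH2: C=C double bond → alkene.
pendant –COOCH3: carbonyl C bonded to C and –OCH3 → ester.
pendant –CHO: carbonyl C bonded to C and H → aldehyde.
pendant –CH2OCH3: C–O–C linkage → ether.
–C(=O)OCH3: carbonyl C bonded to C and to –OCH3 → ester (not ketone + ether).
Ester appears at: CH3OOC, CH(OCOCH3), CH(COOCH3), COOCH3 → 4.

4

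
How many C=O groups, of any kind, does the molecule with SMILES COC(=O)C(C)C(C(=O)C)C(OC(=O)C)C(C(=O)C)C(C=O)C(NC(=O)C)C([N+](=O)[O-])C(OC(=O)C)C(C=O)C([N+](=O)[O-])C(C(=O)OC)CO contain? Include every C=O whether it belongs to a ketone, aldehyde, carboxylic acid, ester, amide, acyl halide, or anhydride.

9

CH3OOC: ester, 1 C=O (running total 1).
CH(COCH3): ketone, 1 C=O (running total 2).
CH(OCOCH3): ester, 1 C=O (running total 3).
CH(COCH3): ketone, 1 C=O (running total 4).
CH(CHO): aldehyde, 1 C=O (running total 5).
CH(NHCOCH3): amide, 1 C=O (running total 6).
CH(OCOCH3): ester, 1 C=O (running total 7).
CH(CHO): aldehyde, 1 C=O (running total 8).
CH(COOCH3): ester, 1 C=O (running total 9).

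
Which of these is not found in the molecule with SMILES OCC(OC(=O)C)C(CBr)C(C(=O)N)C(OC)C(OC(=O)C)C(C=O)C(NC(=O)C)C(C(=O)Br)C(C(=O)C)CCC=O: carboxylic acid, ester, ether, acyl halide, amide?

acyl halide: present (CH(COBr) — pendant –C(=O)X: carbonyl C bonded to C and halogen → acyl halide).
ether: present (CH(OCH3) — pendant –OCH3: C–O–C with sp³ C, no adjacent C=O → ether).
ester: present (CH(OCOCH3) — pendant –OC(=O)CH3: an acyloxy group → ester).
amide: present (CH(CONH2) — pendant –CONH2: carbonyl C bonded to C and N → amide).
carboxylic acid: absent. In CH(OCOCH3), the acyl oxygen is bonded to carbon (–O–C), not to H, so this is an ester. In each of CH(CONH2) and CH(NHCOCH3), the carbonyl is bonded to nitrogen, not to –OH; that is an amide.

carboxylic acid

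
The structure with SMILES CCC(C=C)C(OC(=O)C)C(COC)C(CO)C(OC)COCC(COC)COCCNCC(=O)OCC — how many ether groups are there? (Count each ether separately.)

5

Reading the structure from left to right:
  CH(CH=CH2): pendant –CH=CH2: C=C double bond → alkene.
  CH(OCOCH3): pendant –OC(=O)CH3: an acyloxy group → ester.
  CH(CH2OCH3): pendant –CH2OCH3: C–O–C linkage → ether.
  CH(CH2OH): pendant –CH2OH on an sp³ backbone C → alcohol.
  CH(OCH3): pendant –OCH3: C–O–C with sp³ C, no adjacent C=O → ether.
  CH2OCH2: C–O–C with sp³ carbons on both sides and no adjacent C=O → ether.
  CH(CH2OCH3): pendant –CH2OCH3: C–O–C linkage → ether.
  CH2OCH2: C–O–C with sp³ carbons on both sides and no adjacent C=O → ether.
  CH2NHCH2: C–N–C with sp³ carbons and no adjacent C=O → amine (secondary).
  COOCH2CH3: –C(=O)OCH2CH3: carbonyl C bonded to C and to –OEt → ester.
Ether appears at: CH(CH2OCH3), CH(OCH3), CH2OCH2, CH(CH2OCH3), CH2OCH2 → 5.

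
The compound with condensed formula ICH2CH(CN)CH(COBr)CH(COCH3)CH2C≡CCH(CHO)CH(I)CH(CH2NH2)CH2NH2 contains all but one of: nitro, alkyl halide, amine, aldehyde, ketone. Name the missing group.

ketone: present (CH(COCH3) — pendant –COCH3: carbonyl C bonded to two carbons → ketone).
aldehyde: present (CH(CHO) — pendant –CHO: carbonyl C bonded to C and H → aldehyde).
amine: present (CH(CH2NH2) — pendant –CH2NH2: N on sp³ C, no adjacent C=O → amine).
alkyl halide: present (ICH2 — halogen on an sp³ carbon → alkyl halide).
nitro: no segment matches this pattern.

nitro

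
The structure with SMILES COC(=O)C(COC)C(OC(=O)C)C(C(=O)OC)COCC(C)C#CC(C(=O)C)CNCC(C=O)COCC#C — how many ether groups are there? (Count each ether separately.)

CH3O–C(=O)–: carbonyl C bonded to C and to –OCH3 → ester (not ketone + ether).
pendant –CH2OCH3: C–O–C linkage → ether.
pendant –OC(=O)CH3: an acyloxy group → ester.
pendant –COOCH3: carbonyl C bonded to C and –OCH3 → ester.
C–O–C with sp³ carbons on both sides and no adjacent C=O → ether.
C≡C triple bond → alkyne.
pendant –COCH3: carbonyl C bonded to two carbons → ketone.
C–N–C with sp³ carbons and no adjacent C=O → amine (secondary).
pendant –CHO: carbonyl C bonded to C and H → aldehyde.
C–O–C with sp³ carbons on both sides and no adjacent C=O → ether.
C≡C triple bond → alkyne.
Ether appears at: CH(CH2OCH3), CH2OCH2, CH2OCH2 → 3.

3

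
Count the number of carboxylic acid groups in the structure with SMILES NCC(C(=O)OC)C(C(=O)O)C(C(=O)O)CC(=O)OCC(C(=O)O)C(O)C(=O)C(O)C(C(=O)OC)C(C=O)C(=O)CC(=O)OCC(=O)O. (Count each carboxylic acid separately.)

–NH2 on an sp³ carbon with no adjacent C=O → amine.
pendant –COOCH3: carbonyl C bonded to C and –OCH3 → ester.
pendant –COOH: carbonyl C bonded to C and –OH → carboxylic acid.
pendant –COOH: carbonyl C bonded to C and –OH → carboxylic acid.
–C(=O)–O–C with C on the carbonyl side → ester.
pendant –COOH: carbonyl C bonded to C and –OH → carboxylic acid.
–OH on an sp³ carbon → alcohol (secondary).
–C(=O)– with carbon on both sides → ketone.
–OH on an sp³ carbon → alcohol (secondary).
pendant –COOCH3: carbonyl C bonded to C and –OCH3 → ester.
pendant –CHO: carbonyl C bonded to C and H → aldehyde.
–C(=O)– with carbon on both sides → ketone.
–C(=O)–O–C with C on the carbonyl side → ester.
–COOH: carbonyl C bonded to –OH and C → carboxylic acid (the –OH is not a separate alcohol).
Carboxylic acid appears at: CH(COOH), CH(COOH), CH(COOH), COOH → 4.

4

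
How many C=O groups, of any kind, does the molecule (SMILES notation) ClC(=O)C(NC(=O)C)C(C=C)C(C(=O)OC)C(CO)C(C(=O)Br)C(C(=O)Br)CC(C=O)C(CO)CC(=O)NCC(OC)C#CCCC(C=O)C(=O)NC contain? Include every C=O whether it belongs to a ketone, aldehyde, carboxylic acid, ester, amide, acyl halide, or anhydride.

ClCO: acyl halide, 1 C=O (running total 1).
CH(NHCOCH3): amide, 1 C=O (running total 2).
CH(COOCH3): ester, 1 C=O (running total 3).
CH(COBr): acyl halide, 1 C=O (running total 4).
CH(COBr): acyl halide, 1 C=O (running total 5).
CH(CHO): aldehyde, 1 C=O (running total 6).
CH2CONHCH2: amide, 1 C=O (running total 7).
CH(CHO): aldehyde, 1 C=O (running total 8).
CONHCH3: amide, 1 C=O (running total 9).

9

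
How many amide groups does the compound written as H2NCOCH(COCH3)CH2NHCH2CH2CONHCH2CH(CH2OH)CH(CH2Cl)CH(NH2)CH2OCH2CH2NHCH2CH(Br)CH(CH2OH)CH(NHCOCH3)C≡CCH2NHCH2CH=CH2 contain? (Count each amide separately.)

Working along the chain:
  H2NCO: –C(=O)NH2: carbonyl C bonded to C and to N → amide (the N is not a separate amine).
  CH(COCH3): pendant –COCH3: carbonyl C bonded to two carbons → ketone.
  CH2NHCH2: C–N–C with sp³ carbons and no adjacent C=O → amine (secondary).
  CH2CONHCH2: –C(=O)–N– linkage → amide (the N is not an amine).
  CH(CH2OH): pendant –CH2OH on an sp³ backbone C → alcohol.
  CH(CH2Cl): pendant –CH2X: halogen on sp³ carbon → alkyl halide.
  CH(NH2): –NH2 on an sp³ carbon with no adjacent C=O → amine.
  CH2OCH2: C–O–C with sp³ carbons on both sides and no adjacent C=O → ether.
  CH2NHCH2: C–N–C with sp³ carbons and no adjacent C=O → amine (secondary).
  CH(Br): halogen on an sp³ carbon → alkyl halide.
  CH(CH2OH): pendant –CH2OH on an sp³ backbone C → alcohol.
  CH(NHCOCH3): pendant –NHC(=O)CH3: N bonded to a carbonyl → amide (not amine).
  C≡C: C≡C triple bond → alkyne.
  CH2NHCH2: C–N–C with sp³ carbons and no adjacent C=O → amine (secondary).
  CH=CH2: C=C double bond → alkene.
Amide appears at: H2NCO, CH2CONHCH2, CH(NHCOCH3) → 3.

3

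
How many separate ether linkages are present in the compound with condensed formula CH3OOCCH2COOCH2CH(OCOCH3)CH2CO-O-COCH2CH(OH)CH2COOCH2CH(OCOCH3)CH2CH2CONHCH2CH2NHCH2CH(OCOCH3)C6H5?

Working along the chain:
  CH3OOC: CH3O–C(=O)–: carbonyl C bonded to C and to –OCH3 → ester (not ketone + ether).
  CH2COOCH2: –C(=O)–O–C with C on the carbonyl side → ester.
  CH(OCOCH3): pendant –OC(=O)CH3: an acyloxy group → ester.
  CH2CO-O-COCH2: two acyl groups sharing one oxygen, –C(=O)–O–C(=O)– → anhydride.
  CH(OH): –OH on an sp³ carbon → alcohol (secondary).
  CH2COOCH2: –C(=O)–O–C with C on the carbonyl side → ester.
  CH(OCOCH3): pendant –OC(=O)CH3: an acyloxy group → ester.
  CH2CONHCH2: –C(=O)–N– linkage → amide (the N is not an amine).
  CH2NHCH2: C–N–C with sp³ carbons and no adjacent C=O → amine (secondary).
  CH(OCOCH3): pendant –OC(=O)CH3: an acyloxy group → ester.
  C6H5: –C6H5 phenyl ring → arene.
No segment is a ether: CH3OOC is ester, not ether; CH2COOCH2 is ester, not ether; CH(OCOCH3) is ester, not ether. → 0.

0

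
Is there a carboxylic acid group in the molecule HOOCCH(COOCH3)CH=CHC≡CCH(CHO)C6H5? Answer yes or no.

Reading the structure from left to right:
  HOOC: –COOH: carbonyl C bonded to –OH and C → carboxylic acid (the –OH is not a separate alcohol).
  CH(COOCH3): pendant –COOCH3: carbonyl C bonded to C and –OCH3 → ester.
  CH=CH: C=C double bond → alkene.
  C≡C: C≡C triple bond → alkyne.
  CH(CHO): pendant –CHO: carbonyl C bonded to C and H → aldehyde.
  C6H5: –C6H5 phenyl ring → arene.
The HOOC segment supplies the carboxylic acid: –COOH: carbonyl C bonded to –OH and C → carboxylic acid (the –OH is not a separate alcohol).

yes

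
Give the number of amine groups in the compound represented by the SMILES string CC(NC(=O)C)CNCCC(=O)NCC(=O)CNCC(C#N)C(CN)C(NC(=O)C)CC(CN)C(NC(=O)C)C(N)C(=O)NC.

Reading the structure from left to right:
  CH(NHCOCH3): pendant –NHC(=O)CH3: N bonded to a carbonyl → amide (not amine).
  CH2NHCH2: C–N–C with sp³ carbons and no adjacent C=O → amine (secondary).
  CH2CONHCH2: –C(=O)–N– linkage → amide (the N is not an amine).
  CO: –C(=O)– with carbon on both sides → ketone.
  CH2NHCH2: C–N–C with sp³ carbons and no adjacent C=O → amine (secondary).
  CH(CN): pendant –C≡N: nitrile.
  CH(CH2NH2): pendant –CH2NH2: N on sp³ C, no adjacent C=O → amine.
  CH(NHCOCH3): pendant –NHC(=O)CH3: N bonded to a carbonyl → amide (not amine).
  CH(CH2NH2): pendant –CH2NH2: N on sp³ C, no adjacent C=O → amine.
  CH(NHCOCH3): pendant –NHC(=O)CH3: N bonded to a carbonyl → amide (not amine).
  CH(NH2): –NH2 on an sp³ carbon with no adjacent C=O → amine.
  CONHCH3: –C(=O)NHCH3: carbonyl C bonded to C and to N → amide (the N is not an amine).
Amine appears at: CH2NHCH2, CH2NHCH2, CH(CH2NH2), CH(CH2NH2), CH(NH2) → 5.

5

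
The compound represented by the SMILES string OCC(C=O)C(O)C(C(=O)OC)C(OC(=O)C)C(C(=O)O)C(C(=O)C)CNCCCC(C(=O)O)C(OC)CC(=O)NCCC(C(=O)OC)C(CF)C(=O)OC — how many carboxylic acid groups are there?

2

Working along the chain:
  HOCH2: HO– on an sp³ carbon → alcohol.
  CH(CHO): pendant –CHO: carbonyl C bonded to C and H → aldehyde.
  CH(OH): –OH on an sp³ carbon → alcohol (secondary).
  CH(COOCH3): pendant –COOCH3: carbonyl C bonded to C and –OCH3 → ester.
  CH(OCOCH3): pendant –OC(=O)CH3: an acyloxy group → ester.
  CH(COOH): pendant –COOH: carbonyl C bonded to C and –OH → carboxylic acid.
  CH(COCH3): pendant –COCH3: carbonyl C bonded to two carbons → ketone.
  CH2NHCH2: C–N–C with sp³ carbons and no adjacent C=O → amine (secondary).
  CH(COOH): pendant –COOH: carbonyl C bonded to C and –OH → carboxylic acid.
  CH(OCH3): pendant –OCH3: C–O–C with sp³ C, no adjacent C=O → ether.
  CH2CONHCH2: –C(=O)–N– linkage → amide (the N is not an amine).
  CH(COOCH3): pendant –COOCH3: carbonyl C bonded to C and –OCH3 → ester.
  CH(CH2F): pendant –CH2X: halogen on sp³ carbon → alkyl halide.
  COOCH3: –C(=O)OCH3: carbonyl C bonded to C and to –OCH3 → ester (not ketone + ether).
Carboxylic acid appears at: CH(COOH), CH(COOH) → 2.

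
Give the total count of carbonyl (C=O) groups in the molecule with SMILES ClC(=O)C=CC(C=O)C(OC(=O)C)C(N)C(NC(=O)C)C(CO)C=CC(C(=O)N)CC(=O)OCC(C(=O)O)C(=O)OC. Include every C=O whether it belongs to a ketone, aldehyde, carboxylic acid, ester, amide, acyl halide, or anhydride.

8

ClCO: acyl halide, 1 C=O (running total 1).
CH(CHO): aldehyde, 1 C=O (running total 2).
CH(OCOCH3): ester, 1 C=O (running total 3).
CH(NHCOCH3): amide, 1 C=O (running total 4).
CH(CONH2): amide, 1 C=O (running total 5).
CH2COOCH2: ester, 1 C=O (running total 6).
CH(COOH): carboxylic acid, 1 C=O (running total 7).
COOCH3: ester, 1 C=O (running total 8).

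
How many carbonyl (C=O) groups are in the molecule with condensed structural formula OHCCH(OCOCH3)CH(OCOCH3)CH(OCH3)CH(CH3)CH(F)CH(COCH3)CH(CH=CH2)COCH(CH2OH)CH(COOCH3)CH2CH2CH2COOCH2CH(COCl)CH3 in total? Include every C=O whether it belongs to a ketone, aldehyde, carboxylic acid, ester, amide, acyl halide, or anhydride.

OHC: aldehyde, 1 C=O (running total 1).
CH(OCOCH3): ester, 1 C=O (running total 2).
CH(OCOCH3): ester, 1 C=O (running total 3).
CH(COCH3): ketone, 1 C=O (running total 4).
CO: ketone, 1 C=O (running total 5).
CH(COOCH3): ester, 1 C=O (running total 6).
CH2COOCH2: ester, 1 C=O (running total 7).
CH(COCl): acyl halide, 1 C=O (running total 8).

8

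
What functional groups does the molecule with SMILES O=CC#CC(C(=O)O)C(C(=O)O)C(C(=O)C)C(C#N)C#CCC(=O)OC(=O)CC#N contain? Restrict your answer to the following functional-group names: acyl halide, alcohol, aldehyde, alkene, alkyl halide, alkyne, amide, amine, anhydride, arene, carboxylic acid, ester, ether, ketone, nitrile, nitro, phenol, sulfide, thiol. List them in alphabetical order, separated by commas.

aldehyde, alkyne, anhydride, carboxylic acid, ketone, nitrile

terminal –CHO: carbonyl C bonded to H and C → aldehyde.
C≡C triple bond → alkyne.
pendant –COOH: carbonyl C bonded to C and –OH → carboxylic acid.
pendant –COOH: carbonyl C bonded to C and –OH → carboxylic acid.
pendant –COCH3: carbonyl C bonded to two carbons → ketone.
pendant –C≡N: nitrile.
C≡C triple bond → alkyne.
two acyl groups sharing one oxygen, –C(=O)–O–C(=O)– → anhydride.
–C≡N: carbon triple-bonded to nitrogen → nitrile.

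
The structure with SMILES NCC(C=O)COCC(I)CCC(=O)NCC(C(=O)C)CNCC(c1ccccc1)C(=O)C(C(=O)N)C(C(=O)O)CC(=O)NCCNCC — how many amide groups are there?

–NH2 on an sp³ carbon with no adjacent C=O → amine.
pendant –CHO: carbonyl C bonded to C and H → aldehyde.
C–O–C with sp³ carbons on both sides and no adjacent C=O → ether.
halogen on an sp³ carbon → alkyl halide.
–C(=O)–N– linkage → amide (the N is not an amine).
pendant –COCH3: carbonyl C bonded to two carbons → ketone.
C–N–C with sp³ carbons and no adjacent C=O → amine (secondary).
pendant –C6H5: benzene ring → arene.
–C(=O)– with carbon on both sides → ketone.
pendant –CONH2: carbonyl C bonded to C and N → amide.
pendant –COOH: carbonyl C bonded to C and –OH → carboxylic acid.
–C(=O)–N– linkage → amide (the N is not an amine).
C–N–C with sp³ carbons and no adjacent C=O → amine (secondary).
Amide appears at: CH2CONHCH2, CH(CONH2), CH2CONHCH2 → 3.

3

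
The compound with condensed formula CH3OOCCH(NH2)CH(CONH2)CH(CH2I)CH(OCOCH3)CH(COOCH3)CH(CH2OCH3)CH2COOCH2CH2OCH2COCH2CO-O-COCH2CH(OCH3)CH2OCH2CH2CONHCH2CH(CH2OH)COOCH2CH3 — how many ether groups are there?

4

Taking each segment in turn:
  CH3OOC: CH3O–C(=O)–: carbonyl C bonded to C and to –OCH3 → ester (not ketone + ether).
  CH(NH2): –NH2 on an sp³ carbon with no adjacent C=O → amine.
  CH(CONH2): pendant –CONH2: carbonyl C bonded to C and N → amide.
  CH(CH2I): pendant –CH2X: halogen on sp³ carbon → alkyl halide.
  CH(OCOCH3): pendant –OC(=O)CH3: an acyloxy group → ester.
  CH(COOCH3): pendant –COOCH3: carbonyl C bonded to C and –OCH3 → ester.
  CH(CH2OCH3): pendant –CH2OCH3: C–O–C linkage → ether.
  CH2COOCH2: –C(=O)–O–C with C on the carbonyl side → ester.
  CH2OCH2: C–O–C with sp³ carbons on both sides and no adjacent C=O → ether.
  CO: –C(=O)– with carbon on both sides → ketone.
  CH2CO-O-COCH2: two acyl groups sharing one oxygen, –C(=O)–O–C(=O)– → anhydride.
  CH(OCH3): pendant –OCH3: C–O–C with sp³ C, no adjacent C=O → ether.
  CH2OCH2: C–O–C with sp³ carbons on both sides and no adjacent C=O → ether.
  CH2CONHCH2: –C(=O)–N– linkage → amide (the N is not an amine).
  CH(CH2OH): pendant –CH2OH on an sp³ backbone C → alcohol.
  COOCH2CH3: –C(=O)OCH2CH3: carbonyl C bonded to C and to –OEt → ester.
Ether appears at: CH(CH2OCH3), CH2OCH2, CH(OCH3), CH2OCH2 → 4.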